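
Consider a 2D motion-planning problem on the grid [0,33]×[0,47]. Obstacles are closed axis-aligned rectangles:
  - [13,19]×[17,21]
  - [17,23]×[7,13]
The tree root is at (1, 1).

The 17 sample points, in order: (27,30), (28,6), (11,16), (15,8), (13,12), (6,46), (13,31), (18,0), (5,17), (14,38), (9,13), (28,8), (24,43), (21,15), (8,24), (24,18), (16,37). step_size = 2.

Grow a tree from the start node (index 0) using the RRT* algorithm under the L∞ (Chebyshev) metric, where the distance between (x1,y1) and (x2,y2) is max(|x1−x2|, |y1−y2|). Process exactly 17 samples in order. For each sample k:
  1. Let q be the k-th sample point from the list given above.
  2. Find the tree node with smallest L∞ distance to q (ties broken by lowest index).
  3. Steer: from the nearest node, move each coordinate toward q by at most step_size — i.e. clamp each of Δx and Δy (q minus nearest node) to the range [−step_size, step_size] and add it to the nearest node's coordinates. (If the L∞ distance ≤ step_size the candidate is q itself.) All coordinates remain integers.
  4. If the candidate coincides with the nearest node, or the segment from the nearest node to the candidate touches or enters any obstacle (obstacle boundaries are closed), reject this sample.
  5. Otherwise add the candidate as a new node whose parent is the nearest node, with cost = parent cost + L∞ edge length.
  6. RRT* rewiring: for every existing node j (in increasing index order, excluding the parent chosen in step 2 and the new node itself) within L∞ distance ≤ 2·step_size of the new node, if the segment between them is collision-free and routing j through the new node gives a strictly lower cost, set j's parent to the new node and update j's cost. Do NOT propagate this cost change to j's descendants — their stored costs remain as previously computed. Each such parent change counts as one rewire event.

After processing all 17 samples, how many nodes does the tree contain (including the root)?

1. q=(27,30) nearest=0 d=29 new=(3,3) → add node 1 parent=0 cost=2
2. q=(28,6) nearest=1 d=25 new=(5,5) → add node 2 parent=1 cost=4
3. q=(11,16) nearest=2 d=11 new=(7,7) → add node 3 parent=2 cost=6
4. q=(15,8) nearest=3 d=8 new=(9,8) → add node 4 parent=3 cost=8
5. q=(13,12) nearest=4 d=4 new=(11,10) → add node 5 parent=4 cost=10
6. q=(6,46) nearest=5 d=36 new=(9,12) → add node 6 parent=5 cost=12
7. q=(13,31) nearest=6 d=19 new=(11,14) → add node 7 parent=6 cost=14
8. q=(18,0) nearest=4 d=9 new=(11,6) → add node 8 parent=4 cost=10
9. q=(5,17) nearest=6 d=5 new=(7,14) → add node 9 parent=6 cost=14
10. q=(14,38) nearest=7 d=24 new=(13,16) → add node 10 parent=7 cost=16
11. q=(9,13) nearest=6 d=1 new=(9,13) → add node 11 parent=6 cost=13
12. q=(28,8) nearest=10 d=15 new=(15,14) → add node 12 parent=10 cost=18
13. q=(24,43) nearest=10 d=27 new=(15,18) → blocked by [13,19]×[17,21], reject
14. q=(21,15) nearest=12 d=6 new=(17,15) → add node 13 parent=12 cost=20
15. q=(8,24) nearest=10 d=8 new=(11,18) → add node 14 parent=10 cost=18
16. q=(24,18) nearest=13 d=7 new=(19,17) → blocked by [13,19]×[17,21], reject
17. q=(16,37) nearest=14 d=19 new=(13,20) → blocked by [13,19]×[17,21], reject

Node count: 15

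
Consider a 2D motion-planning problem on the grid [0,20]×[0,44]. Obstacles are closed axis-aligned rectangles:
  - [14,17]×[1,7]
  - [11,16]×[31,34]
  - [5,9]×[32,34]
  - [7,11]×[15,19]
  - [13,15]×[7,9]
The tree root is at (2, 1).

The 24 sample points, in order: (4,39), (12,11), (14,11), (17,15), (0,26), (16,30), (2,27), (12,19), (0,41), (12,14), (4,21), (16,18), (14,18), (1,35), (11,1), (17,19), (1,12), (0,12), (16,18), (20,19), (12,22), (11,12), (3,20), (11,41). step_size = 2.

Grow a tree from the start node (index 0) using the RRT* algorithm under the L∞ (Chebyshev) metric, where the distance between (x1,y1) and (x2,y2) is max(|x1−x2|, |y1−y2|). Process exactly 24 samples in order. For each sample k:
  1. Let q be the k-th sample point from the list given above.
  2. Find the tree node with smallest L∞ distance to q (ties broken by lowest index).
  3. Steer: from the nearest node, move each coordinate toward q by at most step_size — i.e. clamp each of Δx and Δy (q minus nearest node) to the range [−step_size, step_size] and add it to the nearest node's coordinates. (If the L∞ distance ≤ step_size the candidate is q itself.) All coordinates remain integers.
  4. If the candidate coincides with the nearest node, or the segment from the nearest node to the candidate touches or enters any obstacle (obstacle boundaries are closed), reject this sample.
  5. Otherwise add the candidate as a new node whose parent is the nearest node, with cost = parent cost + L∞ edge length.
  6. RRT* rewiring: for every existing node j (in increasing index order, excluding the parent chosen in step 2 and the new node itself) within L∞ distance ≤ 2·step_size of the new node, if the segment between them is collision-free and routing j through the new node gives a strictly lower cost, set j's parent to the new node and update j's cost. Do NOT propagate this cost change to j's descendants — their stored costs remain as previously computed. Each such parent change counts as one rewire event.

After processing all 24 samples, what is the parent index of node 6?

1. q=(4,39) nearest=0 d=38 new=(4,3) → add node 1 parent=0 cost=2
2. q=(12,11) nearest=1 d=8 new=(6,5) → add node 2 parent=1 cost=4
3. q=(14,11) nearest=2 d=8 new=(8,7) → add node 3 parent=2 cost=6
4. q=(17,15) nearest=3 d=9 new=(10,9) → add node 4 parent=3 cost=8
5. q=(0,26) nearest=4 d=17 new=(8,11) → add node 5 parent=4 cost=10
6. q=(16,30) nearest=5 d=19 new=(10,13) → add node 6 parent=5 cost=12
7. q=(2,27) nearest=6 d=14 new=(8,15) → blocked by [7,11]×[15,19], reject
8. q=(12,19) nearest=6 d=6 new=(12,15) → add node 7 parent=6 cost=14
9. q=(0,41) nearest=7 d=26 new=(10,17) → blocked by [7,11]×[15,19], reject
10. q=(12,14) nearest=7 d=1 new=(12,14) → add node 8 parent=7 cost=15
11. q=(4,21) nearest=6 d=8 new=(8,15) → blocked by [7,11]×[15,19], reject
12. q=(16,18) nearest=7 d=4 new=(14,17) → add node 9 parent=7 cost=16
13. q=(14,18) nearest=9 d=1 new=(14,18) → add node 10 parent=9 cost=17
14. q=(1,35) nearest=10 d=17 new=(12,20) → add node 11 parent=10 cost=19
15. q=(11,1) nearest=2 d=5 new=(8,3) → add node 12 parent=2 cost=6
16. q=(17,19) nearest=9 d=3 new=(16,19) → add node 13 parent=9 cost=18
17. q=(1,12) nearest=2 d=7 new=(4,7) → add node 14 parent=2 cost=6
18. q=(0,12) nearest=14 d=5 new=(2,9) → add node 15 parent=14 cost=8
19. q=(16,18) nearest=13 d=1 new=(16,18) → add node 16 parent=13 cost=19
20. q=(20,19) nearest=13 d=4 new=(18,19) → add node 17 parent=13 cost=20
21. q=(12,22) nearest=11 d=2 new=(12,22) → add node 18 parent=11 cost=21
22. q=(11,12) nearest=6 d=1 new=(11,12) → add node 19 parent=6 cost=13
23. q=(3,20) nearest=6 d=7 new=(8,15) → blocked by [7,11]×[15,19], reject
24. q=(11,41) nearest=18 d=19 new=(11,24) → add node 20 parent=18 cost=23

Parent of node 6: 5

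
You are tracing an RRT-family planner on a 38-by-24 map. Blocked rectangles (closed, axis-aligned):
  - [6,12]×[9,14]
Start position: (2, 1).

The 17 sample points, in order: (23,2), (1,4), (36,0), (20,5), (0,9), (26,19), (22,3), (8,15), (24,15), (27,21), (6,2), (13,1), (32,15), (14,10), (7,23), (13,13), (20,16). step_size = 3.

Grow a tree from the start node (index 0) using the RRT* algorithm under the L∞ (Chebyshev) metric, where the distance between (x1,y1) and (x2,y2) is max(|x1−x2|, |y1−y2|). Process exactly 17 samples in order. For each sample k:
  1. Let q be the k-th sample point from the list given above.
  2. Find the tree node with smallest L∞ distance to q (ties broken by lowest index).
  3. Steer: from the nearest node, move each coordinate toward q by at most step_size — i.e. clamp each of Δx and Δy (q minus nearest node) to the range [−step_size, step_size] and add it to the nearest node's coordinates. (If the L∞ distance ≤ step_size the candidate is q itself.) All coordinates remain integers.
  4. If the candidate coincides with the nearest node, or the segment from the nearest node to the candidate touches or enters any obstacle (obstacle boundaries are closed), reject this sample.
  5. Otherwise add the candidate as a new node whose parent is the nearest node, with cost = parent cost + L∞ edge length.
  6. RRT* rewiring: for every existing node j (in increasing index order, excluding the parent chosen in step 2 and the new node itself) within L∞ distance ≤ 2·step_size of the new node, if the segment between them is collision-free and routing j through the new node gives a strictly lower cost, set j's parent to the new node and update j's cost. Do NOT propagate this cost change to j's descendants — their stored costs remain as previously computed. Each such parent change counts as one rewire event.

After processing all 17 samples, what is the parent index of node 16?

1. q=(23,2) nearest=0 d=21 new=(5,2) → add node 1 parent=0 cost=3
2. q=(1,4) nearest=0 d=3 new=(1,4) → add node 2 parent=0 cost=3
3. q=(36,0) nearest=1 d=31 new=(8,0) → add node 3 parent=1 cost=6
4. q=(20,5) nearest=3 d=12 new=(11,3) → add node 4 parent=3 cost=9
5. q=(0,9) nearest=2 d=5 new=(0,7) → add node 5 parent=2 cost=6
6. q=(26,19) nearest=4 d=16 new=(14,6) → add node 6 parent=4 cost=12
7. q=(22,3) nearest=6 d=8 new=(17,3) → add node 7 parent=6 cost=15
8. q=(8,15) nearest=5 d=8 new=(3,10) → add node 8 parent=5 cost=9
9. q=(24,15) nearest=6 d=10 new=(17,9) → add node 9 parent=6 cost=15
10. q=(27,21) nearest=9 d=12 new=(20,12) → add node 10 parent=9 cost=18
11. q=(6,2) nearest=1 d=1 new=(6,2) → add node 11 parent=1 cost=4
12. q=(13,1) nearest=4 d=2 new=(13,1) → add node 12 parent=4 cost=11
13. q=(32,15) nearest=10 d=12 new=(23,15) → add node 13 parent=10 cost=21
14. q=(14,10) nearest=9 d=3 new=(14,10) → add node 14 parent=9 cost=18
15. q=(7,23) nearest=8 d=13 new=(6,13) → blocked by [6,12]×[9,14], reject
16. q=(13,13) nearest=14 d=3 new=(13,13) → add node 15 parent=14 cost=21
17. q=(20,16) nearest=13 d=3 new=(20,16) → add node 16 parent=13 cost=24

Parent of node 16: 13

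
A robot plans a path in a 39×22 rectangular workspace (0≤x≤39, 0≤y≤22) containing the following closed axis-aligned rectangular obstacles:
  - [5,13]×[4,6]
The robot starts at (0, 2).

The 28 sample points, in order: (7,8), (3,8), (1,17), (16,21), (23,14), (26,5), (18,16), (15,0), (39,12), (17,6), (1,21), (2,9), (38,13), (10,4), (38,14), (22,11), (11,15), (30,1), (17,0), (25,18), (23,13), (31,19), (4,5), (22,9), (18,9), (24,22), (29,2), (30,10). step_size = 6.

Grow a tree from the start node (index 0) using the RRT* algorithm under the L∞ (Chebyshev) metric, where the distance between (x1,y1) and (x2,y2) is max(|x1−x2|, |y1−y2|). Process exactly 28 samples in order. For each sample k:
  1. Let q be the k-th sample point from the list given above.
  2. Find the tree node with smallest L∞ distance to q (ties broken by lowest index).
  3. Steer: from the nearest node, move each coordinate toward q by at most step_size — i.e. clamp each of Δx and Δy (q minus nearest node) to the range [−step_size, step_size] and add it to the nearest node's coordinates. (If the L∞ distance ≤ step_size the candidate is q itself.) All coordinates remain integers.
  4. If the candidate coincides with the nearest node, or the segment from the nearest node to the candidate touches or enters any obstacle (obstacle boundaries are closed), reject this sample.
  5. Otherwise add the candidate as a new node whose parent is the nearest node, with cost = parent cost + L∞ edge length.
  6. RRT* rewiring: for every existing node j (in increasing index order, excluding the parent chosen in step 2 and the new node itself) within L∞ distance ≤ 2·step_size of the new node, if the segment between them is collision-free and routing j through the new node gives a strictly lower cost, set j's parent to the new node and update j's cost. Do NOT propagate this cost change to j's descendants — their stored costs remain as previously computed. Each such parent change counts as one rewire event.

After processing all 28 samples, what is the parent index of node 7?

1. q=(7,8) nearest=0 d=7 new=(6,8) → add node 1 parent=0 cost=6
2. q=(3,8) nearest=1 d=3 new=(3,8) → add node 2 parent=1 cost=9
3. q=(1,17) nearest=1 d=9 new=(1,14) → add node 3 parent=1 cost=12
4. q=(16,21) nearest=1 d=13 new=(12,14) → add node 4 parent=1 cost=12
5. q=(23,14) nearest=4 d=11 new=(18,14) → add node 5 parent=4 cost=18
6. q=(26,5) nearest=5 d=9 new=(24,8) → add node 6 parent=5 cost=24
7. q=(18,16) nearest=5 d=2 new=(18,16) → add node 7 parent=5 cost=20
8. q=(15,0) nearest=1 d=9 new=(12,2) → blocked by [5,13]×[4,6], reject
9. q=(39,12) nearest=6 d=15 new=(30,12) → add node 8 parent=6 cost=30
10. q=(17,6) nearest=6 d=7 new=(18,6) → add node 9 parent=6 cost=30
11. q=(1,21) nearest=3 d=7 new=(1,20) → add node 10 parent=3 cost=18
12. q=(2,9) nearest=2 d=1 new=(2,9) → add node 11 parent=2 cost=10
13. q=(38,13) nearest=8 d=8 new=(36,13) → add node 12 parent=8 cost=36
14. q=(10,4) nearest=1 d=4 new=(10,4) → blocked by [5,13]×[4,6], reject
15. q=(38,14) nearest=12 d=2 new=(38,14) → add node 13 parent=12 cost=38
16. q=(22,11) nearest=6 d=3 new=(22,11) → add node 14 parent=6 cost=27
17. q=(11,15) nearest=4 d=1 new=(11,15) → add node 15 parent=4 cost=13; rewire 9→15 (22<30); rewire 14→15 (24<27)
18. q=(30,1) nearest=6 d=7 new=(30,2) → add node 16 parent=6 cost=30
19. q=(17,0) nearest=9 d=6 new=(17,0) → add node 17 parent=9 cost=28
20. q=(25,18) nearest=8 d=6 new=(25,18) → add node 18 parent=8 cost=36
21. q=(23,13) nearest=14 d=2 new=(23,13) → add node 19 parent=14 cost=26; rewire 18→19 (31<36)
22. q=(31,19) nearest=12 d=6 new=(31,19) → add node 20 parent=12 cost=42
23. q=(4,5) nearest=1 d=3 new=(4,5) → add node 21 parent=1 cost=9
24. q=(22,9) nearest=6 d=2 new=(22,9) → add node 22 parent=6 cost=26; rewire 20→22 (36<42)
25. q=(18,9) nearest=9 d=3 new=(18,9) → add node 23 parent=9 cost=25
26. q=(24,22) nearest=18 d=4 new=(24,22) → add node 24 parent=18 cost=35
27. q=(29,2) nearest=16 d=1 new=(29,2) → add node 25 parent=16 cost=31
28. q=(30,10) nearest=8 d=2 new=(30,10) → add node 26 parent=8 cost=32

Parent of node 7: 5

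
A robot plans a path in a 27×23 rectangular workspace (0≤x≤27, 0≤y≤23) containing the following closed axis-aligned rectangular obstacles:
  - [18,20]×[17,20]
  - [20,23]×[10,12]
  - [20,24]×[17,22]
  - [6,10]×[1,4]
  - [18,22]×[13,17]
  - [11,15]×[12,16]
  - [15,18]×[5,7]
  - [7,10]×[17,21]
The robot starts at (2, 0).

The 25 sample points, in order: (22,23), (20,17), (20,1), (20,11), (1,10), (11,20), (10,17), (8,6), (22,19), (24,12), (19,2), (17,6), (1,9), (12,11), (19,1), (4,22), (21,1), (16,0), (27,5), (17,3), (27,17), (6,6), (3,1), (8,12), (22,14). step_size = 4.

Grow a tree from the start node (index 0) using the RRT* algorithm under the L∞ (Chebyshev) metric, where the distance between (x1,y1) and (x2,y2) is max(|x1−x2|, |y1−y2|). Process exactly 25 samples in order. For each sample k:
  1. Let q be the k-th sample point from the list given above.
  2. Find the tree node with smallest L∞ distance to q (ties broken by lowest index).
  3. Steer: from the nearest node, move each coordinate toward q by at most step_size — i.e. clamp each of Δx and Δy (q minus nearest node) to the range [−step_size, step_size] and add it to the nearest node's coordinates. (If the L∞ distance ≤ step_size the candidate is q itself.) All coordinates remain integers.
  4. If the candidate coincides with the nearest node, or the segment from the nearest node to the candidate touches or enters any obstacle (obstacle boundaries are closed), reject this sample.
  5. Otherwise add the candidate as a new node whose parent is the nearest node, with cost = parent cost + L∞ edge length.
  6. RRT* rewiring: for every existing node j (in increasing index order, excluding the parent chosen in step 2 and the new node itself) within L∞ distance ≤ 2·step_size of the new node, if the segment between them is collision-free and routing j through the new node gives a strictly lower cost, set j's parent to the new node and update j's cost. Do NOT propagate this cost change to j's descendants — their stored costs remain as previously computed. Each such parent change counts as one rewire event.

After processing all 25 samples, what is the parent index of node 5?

Parent of node 5: 3

1. q=(22,23) nearest=0 d=23 new=(6,4) → blocked by [6,10]×[1,4], reject
2. q=(20,17) nearest=0 d=18 new=(6,4) → blocked by [6,10]×[1,4], reject
3. q=(20,1) nearest=0 d=18 new=(6,1) → blocked by [6,10]×[1,4], reject
4. q=(20,11) nearest=0 d=18 new=(6,4) → blocked by [6,10]×[1,4], reject
5. q=(1,10) nearest=0 d=10 new=(1,4) → add node 1 parent=0 cost=4
6. q=(11,20) nearest=1 d=16 new=(5,8) → add node 2 parent=1 cost=8
7. q=(10,17) nearest=2 d=9 new=(9,12) → add node 3 parent=2 cost=12
8. q=(8,6) nearest=2 d=3 new=(8,6) → add node 4 parent=2 cost=11
9. q=(22,19) nearest=3 d=13 new=(13,16) → blocked by [11,15]×[12,16], reject
10. q=(24,12) nearest=3 d=15 new=(13,12) → blocked by [11,15]×[12,16], reject
11. q=(19,2) nearest=3 d=10 new=(13,8) → add node 5 parent=3 cost=16
12. q=(17,6) nearest=5 d=4 new=(17,6) → blocked by [15,18]×[5,7], reject
13. q=(1,9) nearest=2 d=4 new=(1,9) → add node 6 parent=2 cost=12
14. q=(12,11) nearest=3 d=3 new=(12,11) → add node 7 parent=3 cost=15
15. q=(19,1) nearest=5 d=7 new=(17,4) → blocked by [15,18]×[5,7], reject
16. q=(4,22) nearest=3 d=10 new=(5,16) → add node 8 parent=3 cost=16
17. q=(21,1) nearest=5 d=8 new=(17,4) → blocked by [15,18]×[5,7], reject
18. q=(16,0) nearest=4 d=8 new=(12,2) → blocked by [6,10]×[1,4], reject
19. q=(27,5) nearest=5 d=14 new=(17,5) → blocked by [15,18]×[5,7], reject
20. q=(17,3) nearest=5 d=5 new=(17,4) → blocked by [15,18]×[5,7], reject
21. q=(27,17) nearest=5 d=14 new=(17,12) → add node 9 parent=5 cost=20
22. q=(6,6) nearest=2 d=2 new=(6,6) → add node 10 parent=2 cost=10
23. q=(3,1) nearest=0 d=1 new=(3,1) → add node 11 parent=0 cost=1; rewire 6→11 (9<12); rewire 10→11 (6<10)
24. q=(8,12) nearest=3 d=1 new=(8,12) → add node 12 parent=3 cost=13
25. q=(22,14) nearest=9 d=5 new=(21,14) → blocked by [18,22]×[13,17], reject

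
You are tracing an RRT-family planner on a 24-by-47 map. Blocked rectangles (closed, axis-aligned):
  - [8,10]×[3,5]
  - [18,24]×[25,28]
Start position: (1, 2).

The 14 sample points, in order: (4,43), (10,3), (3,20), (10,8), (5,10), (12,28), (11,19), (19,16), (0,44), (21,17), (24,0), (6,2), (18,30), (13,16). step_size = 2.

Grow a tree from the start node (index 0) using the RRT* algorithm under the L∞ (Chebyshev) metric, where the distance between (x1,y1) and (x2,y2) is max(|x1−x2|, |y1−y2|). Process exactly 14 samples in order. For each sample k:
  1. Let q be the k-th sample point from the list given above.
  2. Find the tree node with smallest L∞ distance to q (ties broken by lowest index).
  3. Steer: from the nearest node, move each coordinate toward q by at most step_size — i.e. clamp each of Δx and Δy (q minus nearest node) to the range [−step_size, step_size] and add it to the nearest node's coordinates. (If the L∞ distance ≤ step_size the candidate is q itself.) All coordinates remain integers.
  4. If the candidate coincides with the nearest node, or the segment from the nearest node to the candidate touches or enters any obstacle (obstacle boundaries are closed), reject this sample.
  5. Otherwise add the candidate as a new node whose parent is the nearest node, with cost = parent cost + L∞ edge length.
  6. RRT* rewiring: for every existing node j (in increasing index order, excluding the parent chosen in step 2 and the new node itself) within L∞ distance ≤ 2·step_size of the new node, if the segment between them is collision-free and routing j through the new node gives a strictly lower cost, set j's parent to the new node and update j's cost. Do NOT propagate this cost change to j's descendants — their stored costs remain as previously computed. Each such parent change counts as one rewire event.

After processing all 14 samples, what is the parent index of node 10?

1. q=(4,43) nearest=0 d=41 new=(3,4) → add node 1 parent=0 cost=2
2. q=(10,3) nearest=1 d=7 new=(5,3) → add node 2 parent=1 cost=4
3. q=(3,20) nearest=1 d=16 new=(3,6) → add node 3 parent=1 cost=4
4. q=(10,8) nearest=2 d=5 new=(7,5) → add node 4 parent=2 cost=6
5. q=(5,10) nearest=3 d=4 new=(5,8) → add node 5 parent=3 cost=6
6. q=(12,28) nearest=5 d=20 new=(7,10) → add node 6 parent=5 cost=8
7. q=(11,19) nearest=6 d=9 new=(9,12) → add node 7 parent=6 cost=10
8. q=(19,16) nearest=7 d=10 new=(11,14) → add node 8 parent=7 cost=12
9. q=(0,44) nearest=8 d=30 new=(9,16) → add node 9 parent=8 cost=14
10. q=(21,17) nearest=8 d=10 new=(13,16) → add node 10 parent=8 cost=14
11. q=(24,0) nearest=8 d=14 new=(13,12) → add node 11 parent=8 cost=14
12. q=(6,2) nearest=2 d=1 new=(6,2) → add node 12 parent=2 cost=5
13. q=(18,30) nearest=9 d=14 new=(11,18) → add node 13 parent=9 cost=16
14. q=(13,16) nearest=10 d=0 → coincident, reject

Parent of node 10: 8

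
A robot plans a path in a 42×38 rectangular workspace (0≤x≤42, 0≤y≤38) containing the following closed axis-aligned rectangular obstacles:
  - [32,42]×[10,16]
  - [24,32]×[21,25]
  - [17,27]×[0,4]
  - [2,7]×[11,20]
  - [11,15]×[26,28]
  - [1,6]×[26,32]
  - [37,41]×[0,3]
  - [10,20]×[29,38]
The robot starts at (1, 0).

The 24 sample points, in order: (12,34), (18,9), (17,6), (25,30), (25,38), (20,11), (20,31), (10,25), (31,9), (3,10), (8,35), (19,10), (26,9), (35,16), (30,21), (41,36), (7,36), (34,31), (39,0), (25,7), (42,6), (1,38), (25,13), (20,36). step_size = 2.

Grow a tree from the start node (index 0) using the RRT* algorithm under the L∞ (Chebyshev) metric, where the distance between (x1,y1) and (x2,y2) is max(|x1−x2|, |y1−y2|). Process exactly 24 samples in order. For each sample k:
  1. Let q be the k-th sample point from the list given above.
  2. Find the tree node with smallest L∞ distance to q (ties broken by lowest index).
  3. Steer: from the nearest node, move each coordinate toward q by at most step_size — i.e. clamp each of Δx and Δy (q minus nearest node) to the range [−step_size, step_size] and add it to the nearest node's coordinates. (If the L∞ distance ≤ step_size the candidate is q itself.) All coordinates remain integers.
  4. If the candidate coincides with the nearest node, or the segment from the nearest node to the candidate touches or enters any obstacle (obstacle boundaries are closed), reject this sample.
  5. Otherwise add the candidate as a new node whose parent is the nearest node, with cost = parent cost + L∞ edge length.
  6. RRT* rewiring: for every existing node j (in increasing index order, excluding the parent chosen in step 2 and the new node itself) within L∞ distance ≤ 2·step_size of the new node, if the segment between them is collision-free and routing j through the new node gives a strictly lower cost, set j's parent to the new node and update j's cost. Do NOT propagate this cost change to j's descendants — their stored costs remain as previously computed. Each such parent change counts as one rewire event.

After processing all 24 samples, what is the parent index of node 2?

1. q=(12,34) nearest=0 d=34 new=(3,2) → add node 1 parent=0 cost=2
2. q=(18,9) nearest=1 d=15 new=(5,4) → add node 2 parent=1 cost=4
3. q=(17,6) nearest=2 d=12 new=(7,6) → add node 3 parent=2 cost=6
4. q=(25,30) nearest=3 d=24 new=(9,8) → add node 4 parent=3 cost=8
5. q=(25,38) nearest=4 d=30 new=(11,10) → add node 5 parent=4 cost=10
6. q=(20,11) nearest=5 d=9 new=(13,11) → add node 6 parent=5 cost=12
7. q=(20,31) nearest=6 d=20 new=(15,13) → add node 7 parent=6 cost=14
8. q=(10,25) nearest=7 d=12 new=(13,15) → add node 8 parent=7 cost=16
9. q=(31,9) nearest=7 d=16 new=(17,11) → add node 9 parent=7 cost=16
10. q=(3,10) nearest=3 d=4 new=(5,8) → add node 10 parent=3 cost=8
11. q=(8,35) nearest=8 d=20 new=(11,17) → add node 11 parent=8 cost=18
12. q=(19,10) nearest=9 d=2 new=(19,10) → add node 12 parent=9 cost=18
13. q=(26,9) nearest=12 d=7 new=(21,9) → add node 13 parent=12 cost=20
14. q=(35,16) nearest=13 d=14 new=(23,11) → add node 14 parent=13 cost=22
15. q=(30,21) nearest=14 d=10 new=(25,13) → add node 15 parent=14 cost=24
16. q=(41,36) nearest=15 d=23 new=(27,15) → add node 16 parent=15 cost=26
17. q=(7,36) nearest=11 d=19 new=(9,19) → add node 17 parent=11 cost=20
18. q=(34,31) nearest=16 d=16 new=(29,17) → add node 18 parent=16 cost=28
19. q=(39,0) nearest=15 d=14 new=(27,11) → add node 19 parent=15 cost=26
20. q=(25,7) nearest=13 d=4 new=(23,7) → add node 20 parent=13 cost=22
21. q=(42,6) nearest=18 d=13 new=(31,15) → add node 21 parent=18 cost=30
22. q=(1,38) nearest=17 d=19 new=(7,21) → add node 22 parent=17 cost=22
23. q=(25,13) nearest=15 d=0 → coincident, reject
24. q=(20,36) nearest=22 d=15 new=(9,23) → add node 23 parent=22 cost=24

Parent of node 2: 1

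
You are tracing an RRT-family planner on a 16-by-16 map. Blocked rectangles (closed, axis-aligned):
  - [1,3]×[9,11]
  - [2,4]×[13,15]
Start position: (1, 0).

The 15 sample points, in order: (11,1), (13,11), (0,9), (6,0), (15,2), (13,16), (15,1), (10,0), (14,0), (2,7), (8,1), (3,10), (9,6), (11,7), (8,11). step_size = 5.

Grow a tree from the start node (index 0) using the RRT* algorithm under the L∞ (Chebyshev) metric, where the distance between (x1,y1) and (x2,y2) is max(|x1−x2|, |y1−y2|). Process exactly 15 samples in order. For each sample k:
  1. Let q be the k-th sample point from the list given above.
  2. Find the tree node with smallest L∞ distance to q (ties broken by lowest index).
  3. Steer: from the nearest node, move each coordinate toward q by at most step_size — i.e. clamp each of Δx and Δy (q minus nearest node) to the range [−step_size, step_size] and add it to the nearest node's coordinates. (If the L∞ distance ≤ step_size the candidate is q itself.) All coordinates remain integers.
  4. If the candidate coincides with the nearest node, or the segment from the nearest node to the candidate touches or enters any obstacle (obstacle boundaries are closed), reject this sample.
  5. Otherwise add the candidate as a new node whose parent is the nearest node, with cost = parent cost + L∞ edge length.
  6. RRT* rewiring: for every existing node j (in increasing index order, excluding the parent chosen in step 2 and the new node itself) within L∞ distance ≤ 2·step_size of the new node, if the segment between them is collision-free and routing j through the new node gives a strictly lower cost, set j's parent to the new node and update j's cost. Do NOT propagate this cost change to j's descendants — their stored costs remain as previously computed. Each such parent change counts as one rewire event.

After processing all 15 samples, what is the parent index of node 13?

Parent of node 13: 2

1. q=(11,1) nearest=0 d=10 new=(6,1) → add node 1 parent=0 cost=5
2. q=(13,11) nearest=1 d=10 new=(11,6) → add node 2 parent=1 cost=10
3. q=(0,9) nearest=1 d=8 new=(1,6) → add node 3 parent=1 cost=10
4. q=(6,0) nearest=1 d=1 new=(6,0) → add node 4 parent=1 cost=6
5. q=(15,2) nearest=2 d=4 new=(15,2) → add node 5 parent=2 cost=14
6. q=(13,16) nearest=2 d=10 new=(13,11) → add node 6 parent=2 cost=15
7. q=(15,1) nearest=5 d=1 new=(15,1) → add node 7 parent=5 cost=15
8. q=(10,0) nearest=1 d=4 new=(10,0) → add node 8 parent=1 cost=9; rewire 7→8 (14<15)
9. q=(14,0) nearest=7 d=1 new=(14,0) → add node 9 parent=7 cost=15
10. q=(2,7) nearest=3 d=1 new=(2,7) → add node 10 parent=3 cost=11
11. q=(8,1) nearest=1 d=2 new=(8,1) → add node 11 parent=1 cost=7; rewire 9→11 (13<15)
12. q=(3,10) nearest=10 d=3 new=(3,10) → blocked by [1,3]×[9,11], reject
13. q=(9,6) nearest=2 d=2 new=(9,6) → add node 12 parent=2 cost=12
14. q=(11,7) nearest=2 d=1 new=(11,7) → add node 13 parent=2 cost=11
15. q=(8,11) nearest=13 d=4 new=(8,11) → add node 14 parent=13 cost=15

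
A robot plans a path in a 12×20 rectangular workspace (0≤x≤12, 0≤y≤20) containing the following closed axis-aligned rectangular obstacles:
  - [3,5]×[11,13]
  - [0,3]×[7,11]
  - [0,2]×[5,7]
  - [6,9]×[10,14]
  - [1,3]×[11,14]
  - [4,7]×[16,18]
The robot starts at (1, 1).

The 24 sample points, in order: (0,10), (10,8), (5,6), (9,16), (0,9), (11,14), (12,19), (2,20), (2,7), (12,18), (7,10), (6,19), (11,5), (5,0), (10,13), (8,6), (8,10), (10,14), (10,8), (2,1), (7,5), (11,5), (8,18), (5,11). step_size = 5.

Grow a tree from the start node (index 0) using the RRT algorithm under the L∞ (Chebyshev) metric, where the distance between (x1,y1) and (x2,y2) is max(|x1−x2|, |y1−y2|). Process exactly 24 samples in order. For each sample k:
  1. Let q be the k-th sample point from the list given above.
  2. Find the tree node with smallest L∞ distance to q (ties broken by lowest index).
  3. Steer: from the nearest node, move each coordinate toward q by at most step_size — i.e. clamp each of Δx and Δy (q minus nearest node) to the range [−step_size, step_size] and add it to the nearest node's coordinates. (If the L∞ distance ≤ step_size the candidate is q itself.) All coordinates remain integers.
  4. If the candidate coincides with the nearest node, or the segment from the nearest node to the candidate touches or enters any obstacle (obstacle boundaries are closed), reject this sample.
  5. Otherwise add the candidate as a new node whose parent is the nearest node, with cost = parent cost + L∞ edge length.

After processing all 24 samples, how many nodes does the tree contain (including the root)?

1. q=(0,10) nearest=0 d=9 new=(0,6) → blocked by [0,2]×[5,7], reject
2. q=(10,8) nearest=0 d=9 new=(6,6) → add node 1 parent=0 cost=5
3. q=(5,6) nearest=1 d=1 new=(5,6) → add node 2 parent=1 cost=6
4. q=(9,16) nearest=1 d=10 new=(9,11) → blocked by [6,9]×[10,14], reject
5. q=(0,9) nearest=2 d=5 new=(0,9) → blocked by [0,3]×[7,11], reject
6. q=(11,14) nearest=1 d=8 new=(11,11) → add node 3 parent=1 cost=10
7. q=(12,19) nearest=3 d=8 new=(12,16) → add node 4 parent=3 cost=15
8. q=(2,20) nearest=3 d=9 new=(6,16) → blocked by [6,9]×[10,14], reject
9. q=(2,7) nearest=2 d=3 new=(2,7) → blocked by [0,3]×[7,11], reject
10. q=(12,18) nearest=4 d=2 new=(12,18) → add node 5 parent=4 cost=17
11. q=(7,10) nearest=1 d=4 new=(7,10) → blocked by [6,9]×[10,14], reject
12. q=(6,19) nearest=4 d=6 new=(7,19) → add node 6 parent=4 cost=20
13. q=(11,5) nearest=1 d=5 new=(11,5) → add node 7 parent=1 cost=10
14. q=(5,0) nearest=0 d=4 new=(5,0) → add node 8 parent=0 cost=4
15. q=(10,13) nearest=3 d=2 new=(10,13) → add node 9 parent=3 cost=12
16. q=(8,6) nearest=1 d=2 new=(8,6) → add node 10 parent=1 cost=7
17. q=(8,10) nearest=3 d=3 new=(8,10) → blocked by [6,9]×[10,14], reject
18. q=(10,14) nearest=9 d=1 new=(10,14) → add node 11 parent=9 cost=13
19. q=(10,8) nearest=10 d=2 new=(10,8) → add node 12 parent=10 cost=9
20. q=(2,1) nearest=0 d=1 new=(2,1) → add node 13 parent=0 cost=1
21. q=(7,5) nearest=1 d=1 new=(7,5) → add node 14 parent=1 cost=6
22. q=(11,5) nearest=7 d=0 → coincident, reject
23. q=(8,18) nearest=6 d=1 new=(8,18) → add node 15 parent=6 cost=21
24. q=(5,11) nearest=1 d=5 new=(5,11) → blocked by [3,5]×[11,13], reject

Node count: 16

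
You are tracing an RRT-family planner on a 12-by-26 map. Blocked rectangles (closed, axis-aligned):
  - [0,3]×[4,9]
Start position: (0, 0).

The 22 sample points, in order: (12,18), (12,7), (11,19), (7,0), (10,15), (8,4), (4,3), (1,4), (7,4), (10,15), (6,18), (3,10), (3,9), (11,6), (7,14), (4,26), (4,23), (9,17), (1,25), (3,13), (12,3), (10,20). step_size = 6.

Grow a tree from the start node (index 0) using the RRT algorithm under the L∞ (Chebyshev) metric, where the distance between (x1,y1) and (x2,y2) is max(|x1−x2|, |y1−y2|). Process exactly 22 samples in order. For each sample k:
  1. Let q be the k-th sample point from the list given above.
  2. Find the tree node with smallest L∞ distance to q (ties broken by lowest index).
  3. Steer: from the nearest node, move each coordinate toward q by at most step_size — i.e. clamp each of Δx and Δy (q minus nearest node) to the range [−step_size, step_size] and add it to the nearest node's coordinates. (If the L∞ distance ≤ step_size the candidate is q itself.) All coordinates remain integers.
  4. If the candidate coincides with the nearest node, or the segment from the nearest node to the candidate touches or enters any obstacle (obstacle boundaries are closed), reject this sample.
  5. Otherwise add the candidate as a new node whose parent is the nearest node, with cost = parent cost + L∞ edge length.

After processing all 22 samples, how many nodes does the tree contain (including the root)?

Node count: 20

1. q=(12,18) nearest=0 d=18 new=(6,6) → add node 1 parent=0 cost=6
2. q=(12,7) nearest=1 d=6 new=(12,7) → add node 2 parent=1 cost=12
3. q=(11,19) nearest=2 d=12 new=(11,13) → add node 3 parent=2 cost=18
4. q=(7,0) nearest=1 d=6 new=(7,0) → add node 4 parent=1 cost=12
5. q=(10,15) nearest=3 d=2 new=(10,15) → add node 5 parent=3 cost=20
6. q=(8,4) nearest=1 d=2 new=(8,4) → add node 6 parent=1 cost=8
7. q=(4,3) nearest=1 d=3 new=(4,3) → add node 7 parent=1 cost=9
8. q=(1,4) nearest=7 d=3 new=(1,4) → blocked by [0,3]×[4,9], reject
9. q=(7,4) nearest=6 d=1 new=(7,4) → add node 8 parent=6 cost=9
10. q=(10,15) nearest=5 d=0 → coincident, reject
11. q=(6,18) nearest=5 d=4 new=(6,18) → add node 9 parent=5 cost=24
12. q=(3,10) nearest=1 d=4 new=(3,10) → add node 10 parent=1 cost=10
13. q=(3,9) nearest=10 d=1 new=(3,9) → blocked by [0,3]×[4,9], reject
14. q=(11,6) nearest=2 d=1 new=(11,6) → add node 11 parent=2 cost=13
15. q=(7,14) nearest=5 d=3 new=(7,14) → add node 12 parent=5 cost=23
16. q=(4,26) nearest=9 d=8 new=(4,24) → add node 13 parent=9 cost=30
17. q=(4,23) nearest=13 d=1 new=(4,23) → add node 14 parent=13 cost=31
18. q=(9,17) nearest=5 d=2 new=(9,17) → add node 15 parent=5 cost=22
19. q=(1,25) nearest=13 d=3 new=(1,25) → add node 16 parent=13 cost=33
20. q=(3,13) nearest=10 d=3 new=(3,13) → add node 17 parent=10 cost=13
21. q=(12,3) nearest=11 d=3 new=(12,3) → add node 18 parent=11 cost=16
22. q=(10,20) nearest=15 d=3 new=(10,20) → add node 19 parent=15 cost=25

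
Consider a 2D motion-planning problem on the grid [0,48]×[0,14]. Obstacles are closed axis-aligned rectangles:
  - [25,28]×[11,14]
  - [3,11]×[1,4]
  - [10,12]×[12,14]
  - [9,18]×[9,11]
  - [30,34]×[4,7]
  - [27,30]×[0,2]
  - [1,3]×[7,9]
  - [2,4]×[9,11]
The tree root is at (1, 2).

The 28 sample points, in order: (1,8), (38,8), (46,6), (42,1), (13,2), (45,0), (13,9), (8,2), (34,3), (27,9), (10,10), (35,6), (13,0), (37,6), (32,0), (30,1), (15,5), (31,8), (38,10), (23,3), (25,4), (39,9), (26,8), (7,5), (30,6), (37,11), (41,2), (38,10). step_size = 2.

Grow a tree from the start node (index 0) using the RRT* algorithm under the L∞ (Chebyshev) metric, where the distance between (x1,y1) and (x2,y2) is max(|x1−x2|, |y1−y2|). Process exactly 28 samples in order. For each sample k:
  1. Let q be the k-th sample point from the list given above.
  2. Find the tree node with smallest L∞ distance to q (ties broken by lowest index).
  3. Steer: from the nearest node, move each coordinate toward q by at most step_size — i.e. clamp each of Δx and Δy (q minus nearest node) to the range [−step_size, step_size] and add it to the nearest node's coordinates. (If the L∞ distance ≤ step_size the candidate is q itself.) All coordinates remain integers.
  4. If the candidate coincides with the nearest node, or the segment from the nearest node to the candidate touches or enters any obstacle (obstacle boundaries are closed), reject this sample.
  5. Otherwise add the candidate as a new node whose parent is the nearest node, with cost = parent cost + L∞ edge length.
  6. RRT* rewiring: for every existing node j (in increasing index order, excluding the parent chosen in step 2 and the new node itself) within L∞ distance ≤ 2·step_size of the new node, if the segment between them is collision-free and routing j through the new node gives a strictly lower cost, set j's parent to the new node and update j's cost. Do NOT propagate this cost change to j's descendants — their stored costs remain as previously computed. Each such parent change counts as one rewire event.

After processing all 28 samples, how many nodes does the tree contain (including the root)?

Node count: 5

1. q=(1,8) nearest=0 d=6 new=(1,4) → add node 1 parent=0 cost=2
2. q=(38,8) nearest=0 d=37 new=(3,4) → blocked by [3,11]×[1,4], reject
3. q=(46,6) nearest=0 d=45 new=(3,4) → blocked by [3,11]×[1,4], reject
4. q=(42,1) nearest=0 d=41 new=(3,1) → blocked by [3,11]×[1,4], reject
5. q=(13,2) nearest=0 d=12 new=(3,2) → blocked by [3,11]×[1,4], reject
6. q=(45,0) nearest=0 d=44 new=(3,0) → add node 2 parent=0 cost=2
7. q=(13,9) nearest=2 d=10 new=(5,2) → blocked by [3,11]×[1,4], reject
8. q=(8,2) nearest=2 d=5 new=(5,2) → blocked by [3,11]×[1,4], reject
9. q=(34,3) nearest=2 d=31 new=(5,2) → blocked by [3,11]×[1,4], reject
10. q=(27,9) nearest=2 d=24 new=(5,2) → blocked by [3,11]×[1,4], reject
11. q=(10,10) nearest=0 d=9 new=(3,4) → blocked by [3,11]×[1,4], reject
12. q=(35,6) nearest=2 d=32 new=(5,2) → blocked by [3,11]×[1,4], reject
13. q=(13,0) nearest=2 d=10 new=(5,0) → add node 3 parent=2 cost=4
14. q=(37,6) nearest=3 d=32 new=(7,2) → blocked by [3,11]×[1,4], reject
15. q=(32,0) nearest=3 d=27 new=(7,0) → add node 4 parent=3 cost=6
16. q=(30,1) nearest=4 d=23 new=(9,1) → blocked by [3,11]×[1,4], reject
17. q=(15,5) nearest=4 d=8 new=(9,2) → blocked by [3,11]×[1,4], reject
18. q=(31,8) nearest=4 d=24 new=(9,2) → blocked by [3,11]×[1,4], reject
19. q=(38,10) nearest=4 d=31 new=(9,2) → blocked by [3,11]×[1,4], reject
20. q=(23,3) nearest=4 d=16 new=(9,2) → blocked by [3,11]×[1,4], reject
21. q=(25,4) nearest=4 d=18 new=(9,2) → blocked by [3,11]×[1,4], reject
22. q=(39,9) nearest=4 d=32 new=(9,2) → blocked by [3,11]×[1,4], reject
23. q=(26,8) nearest=4 d=19 new=(9,2) → blocked by [3,11]×[1,4], reject
24. q=(7,5) nearest=2 d=5 new=(5,2) → blocked by [3,11]×[1,4], reject
25. q=(30,6) nearest=4 d=23 new=(9,2) → blocked by [3,11]×[1,4], reject
26. q=(37,11) nearest=4 d=30 new=(9,2) → blocked by [3,11]×[1,4], reject
27. q=(41,2) nearest=4 d=34 new=(9,2) → blocked by [3,11]×[1,4], reject
28. q=(38,10) nearest=4 d=31 new=(9,2) → blocked by [3,11]×[1,4], reject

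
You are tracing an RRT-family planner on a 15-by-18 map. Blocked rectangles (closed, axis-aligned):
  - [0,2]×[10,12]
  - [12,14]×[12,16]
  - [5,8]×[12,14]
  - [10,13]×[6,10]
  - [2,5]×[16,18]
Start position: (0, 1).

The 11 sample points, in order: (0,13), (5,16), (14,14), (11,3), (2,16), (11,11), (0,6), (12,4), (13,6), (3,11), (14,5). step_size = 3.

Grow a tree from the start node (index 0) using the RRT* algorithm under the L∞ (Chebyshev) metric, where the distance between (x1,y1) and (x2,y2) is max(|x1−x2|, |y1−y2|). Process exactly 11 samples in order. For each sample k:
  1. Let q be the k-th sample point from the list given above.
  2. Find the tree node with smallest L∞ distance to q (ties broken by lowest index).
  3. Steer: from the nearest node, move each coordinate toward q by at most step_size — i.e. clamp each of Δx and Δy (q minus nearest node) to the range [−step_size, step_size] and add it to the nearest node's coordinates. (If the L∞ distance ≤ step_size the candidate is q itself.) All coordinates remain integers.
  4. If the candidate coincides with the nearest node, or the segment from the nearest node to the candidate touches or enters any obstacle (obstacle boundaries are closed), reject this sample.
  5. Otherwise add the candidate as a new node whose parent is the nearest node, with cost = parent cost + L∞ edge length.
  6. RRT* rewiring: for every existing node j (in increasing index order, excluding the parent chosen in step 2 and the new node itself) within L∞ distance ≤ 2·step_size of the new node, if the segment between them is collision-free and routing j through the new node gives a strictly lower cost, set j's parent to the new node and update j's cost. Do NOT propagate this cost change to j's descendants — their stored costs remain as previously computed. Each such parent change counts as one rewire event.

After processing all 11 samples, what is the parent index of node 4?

1. q=(0,13) nearest=0 d=12 new=(0,4) → add node 1 parent=0 cost=3
2. q=(5,16) nearest=1 d=12 new=(3,7) → add node 2 parent=1 cost=6
3. q=(14,14) nearest=2 d=11 new=(6,10) → add node 3 parent=2 cost=9
4. q=(11,3) nearest=3 d=7 new=(9,7) → add node 4 parent=3 cost=12
5. q=(2,16) nearest=3 d=6 new=(3,13) → add node 5 parent=3 cost=12
6. q=(11,11) nearest=4 d=4 new=(11,10) → blocked by [10,13]×[6,10], reject
7. q=(0,6) nearest=1 d=2 new=(0,6) → add node 6 parent=1 cost=5
8. q=(12,4) nearest=4 d=3 new=(12,4) → blocked by [10,13]×[6,10], reject
9. q=(13,6) nearest=4 d=4 new=(12,6) → blocked by [10,13]×[6,10], reject
10. q=(3,11) nearest=5 d=2 new=(3,11) → add node 7 parent=5 cost=14
11. q=(14,5) nearest=4 d=5 new=(12,5) → blocked by [10,13]×[6,10], reject

Parent of node 4: 3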